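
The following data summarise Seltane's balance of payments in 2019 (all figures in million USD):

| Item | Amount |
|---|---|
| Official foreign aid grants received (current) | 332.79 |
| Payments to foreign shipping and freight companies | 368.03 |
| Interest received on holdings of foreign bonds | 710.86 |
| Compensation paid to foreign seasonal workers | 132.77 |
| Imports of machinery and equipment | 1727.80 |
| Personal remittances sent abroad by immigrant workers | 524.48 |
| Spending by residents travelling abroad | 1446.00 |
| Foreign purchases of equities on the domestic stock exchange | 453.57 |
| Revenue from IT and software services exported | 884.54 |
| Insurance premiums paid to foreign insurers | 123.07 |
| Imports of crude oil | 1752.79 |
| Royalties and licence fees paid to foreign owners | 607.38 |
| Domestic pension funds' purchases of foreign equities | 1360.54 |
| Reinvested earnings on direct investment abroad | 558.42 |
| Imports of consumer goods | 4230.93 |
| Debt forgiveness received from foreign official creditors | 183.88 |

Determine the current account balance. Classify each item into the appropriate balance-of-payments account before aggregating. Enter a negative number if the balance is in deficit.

-8426.64

Goods: -4230.93 - 1752.79 - 1727.80 = -7711.52
Services: -368.03 - 123.07 - 1446.00 + 884.54 - 607.38 = -1659.94
Primary income: 710.86 + 558.42 - 132.77 = 1136.51
Secondary income: 332.79 - 524.48 = -191.69
Current account = (-7711.52) + (-1659.94) + 1136.51 + (-191.69) = -8426.64
(Excluded from the current account — financial account: foreign purchases of equities on the domestic stock exchange 453.57, domestic pension funds' purchases of foreign equities 1360.54; capital account: debt forgiveness received from foreign official creditors 183.88.)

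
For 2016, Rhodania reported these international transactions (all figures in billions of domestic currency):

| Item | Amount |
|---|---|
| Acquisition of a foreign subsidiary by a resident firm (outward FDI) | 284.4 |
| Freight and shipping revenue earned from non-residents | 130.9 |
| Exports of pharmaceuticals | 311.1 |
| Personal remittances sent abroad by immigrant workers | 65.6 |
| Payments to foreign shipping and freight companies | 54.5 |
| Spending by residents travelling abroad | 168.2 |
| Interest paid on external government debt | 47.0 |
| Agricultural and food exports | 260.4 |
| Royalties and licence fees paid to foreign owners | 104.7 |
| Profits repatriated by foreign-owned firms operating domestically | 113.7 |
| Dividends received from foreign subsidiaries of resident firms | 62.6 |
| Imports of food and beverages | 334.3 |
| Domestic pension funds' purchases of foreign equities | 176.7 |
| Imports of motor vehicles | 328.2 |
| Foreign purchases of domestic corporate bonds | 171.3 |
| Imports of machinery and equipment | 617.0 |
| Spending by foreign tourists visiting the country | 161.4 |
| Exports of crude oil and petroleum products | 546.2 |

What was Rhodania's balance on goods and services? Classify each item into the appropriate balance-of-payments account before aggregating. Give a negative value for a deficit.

-196.9

Goods: -334.3 + 260.4 + 546.2 - 617.0 + 311.1 - 328.2 = -161.8
Services: -104.7 - 54.5 + 161.4 + 130.9 - 168.2 = -35.1
Trade balance = -161.8 + (-35.1) = -196.9
(Excluded from the trade balance — financial account: acquisition of a foreign subsidiary by a resident firm (outward FDI) 284.4, domestic pension funds' purchases of foreign equities 176.7, foreign purchases of domestic corporate bonds 171.3; secondary income: personal remittances sent abroad by immigrant workers 65.6; primary income: interest paid on external government debt 47.0, profits repatriated by foreign-owned firms operating domestically 113.7, dividends received from foreign subsidiaries of resident firms 62.6.)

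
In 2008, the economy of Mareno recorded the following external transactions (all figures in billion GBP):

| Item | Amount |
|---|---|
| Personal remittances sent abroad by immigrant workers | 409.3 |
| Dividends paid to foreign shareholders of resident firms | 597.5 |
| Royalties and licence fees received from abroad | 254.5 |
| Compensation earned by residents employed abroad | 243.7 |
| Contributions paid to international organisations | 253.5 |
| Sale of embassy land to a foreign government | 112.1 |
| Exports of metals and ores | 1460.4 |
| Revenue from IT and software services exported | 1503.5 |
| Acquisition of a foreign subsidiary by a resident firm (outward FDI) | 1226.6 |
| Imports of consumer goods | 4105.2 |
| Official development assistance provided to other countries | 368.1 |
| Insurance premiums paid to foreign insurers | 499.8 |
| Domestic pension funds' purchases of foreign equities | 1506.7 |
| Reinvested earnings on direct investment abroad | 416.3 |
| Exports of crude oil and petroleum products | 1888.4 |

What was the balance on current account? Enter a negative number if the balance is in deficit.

-466.6

Goods: 1460.4 + 1888.4 - 4105.2 = -756.4
Services: -499.8 + 1503.5 + 254.5 = 1258.2
Primary income: -597.5 + 243.7 + 416.3 = 62.5
Secondary income: -368.1 - 253.5 - 409.3 = -1030.9
Current account = (-756.4) + 1258.2 + 62.5 + (-1030.9) = -466.6
(Excluded from the current account — capital account: sale of embassy land to a foreign government 112.1; financial account: acquisition of a foreign subsidiary by a resident firm (outward FDI) 1226.6, domestic pension funds' purchases of foreign equities 1506.7.)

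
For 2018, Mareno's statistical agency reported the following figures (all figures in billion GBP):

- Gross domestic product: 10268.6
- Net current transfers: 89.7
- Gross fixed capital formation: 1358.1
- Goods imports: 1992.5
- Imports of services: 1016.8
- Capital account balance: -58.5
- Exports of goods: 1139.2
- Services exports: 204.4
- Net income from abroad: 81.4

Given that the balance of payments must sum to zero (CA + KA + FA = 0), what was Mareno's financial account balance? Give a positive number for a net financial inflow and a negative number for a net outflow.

1553.1

Goods balance = 1139.2 - 1992.5 = -853.3
Services balance = 204.4 - 1016.8 = -812.4
Trade balance (goods + services) = -853.3 + (-812.4) = -1665.7
Net primary income = 81.4
Net secondary income = 89.7
Current account = -1665.7 + 81.4 + 89.7 = -1494.6
Financial account = -(-1494.6 + (-58.5)) = 1553.1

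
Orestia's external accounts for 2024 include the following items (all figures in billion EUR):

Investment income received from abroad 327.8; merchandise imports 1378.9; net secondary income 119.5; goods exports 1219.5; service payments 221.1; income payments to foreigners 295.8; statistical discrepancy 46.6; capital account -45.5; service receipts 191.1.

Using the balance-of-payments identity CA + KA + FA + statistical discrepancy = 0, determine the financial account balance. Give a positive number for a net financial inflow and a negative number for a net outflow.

Goods balance = 1219.5 - 1378.9 = -159.4
Services balance = 191.1 - 221.1 = -30.0
Trade balance (goods + services) = -159.4 + (-30.0) = -189.4
Net primary income = 327.8 - 295.8 = 32.0
Net secondary income = 119.5
Current account = -189.4 + 32.0 + 119.5 = -37.9
Financial account = -(-37.9 + (-45.5) + 46.6) = 36.8

36.8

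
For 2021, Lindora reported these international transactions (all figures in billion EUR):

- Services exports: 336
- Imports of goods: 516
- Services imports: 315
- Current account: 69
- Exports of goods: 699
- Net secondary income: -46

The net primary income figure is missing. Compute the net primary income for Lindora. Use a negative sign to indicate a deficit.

Current account = goods balance + services balance + net primary income + net secondary income
Sum of the known components = 158
Net primary income = CA - (known components) = 69 - 158 = -89

-89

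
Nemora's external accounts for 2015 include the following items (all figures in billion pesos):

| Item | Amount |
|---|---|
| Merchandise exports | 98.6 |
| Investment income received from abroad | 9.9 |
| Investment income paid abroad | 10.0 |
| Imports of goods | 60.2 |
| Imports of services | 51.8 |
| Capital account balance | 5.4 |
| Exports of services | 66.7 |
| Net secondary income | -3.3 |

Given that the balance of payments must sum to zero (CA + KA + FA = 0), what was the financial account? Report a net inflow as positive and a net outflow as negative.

-55.3

Goods balance = 98.6 - 60.2 = 38.4
Services balance = 66.7 - 51.8 = 14.9
Trade balance (goods + services) = 38.4 + 14.9 = 53.3
Net primary income = 9.9 - 10.0 = -0.1
Net secondary income = -3.3
Current account = 53.3 + (-0.1) + (-3.3) = 49.9
Financial account = -(49.9 + 5.4) = -55.3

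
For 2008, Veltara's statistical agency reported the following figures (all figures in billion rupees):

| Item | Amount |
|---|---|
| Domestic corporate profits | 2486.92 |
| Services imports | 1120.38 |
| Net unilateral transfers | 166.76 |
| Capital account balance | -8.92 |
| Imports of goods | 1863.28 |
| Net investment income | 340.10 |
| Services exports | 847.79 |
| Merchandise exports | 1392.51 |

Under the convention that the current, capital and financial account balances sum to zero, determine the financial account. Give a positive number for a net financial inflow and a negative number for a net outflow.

Goods balance = 1392.51 - 1863.28 = -470.77
Services balance = 847.79 - 1120.38 = -272.59
Trade balance (goods + services) = -470.77 + (-272.59) = -743.36
Net primary income = 340.10
Net secondary income = 166.76
Current account = -743.36 + 340.10 + 166.76 = -236.50
Financial account = -(-236.50 + (-8.92)) = 245.42

245.42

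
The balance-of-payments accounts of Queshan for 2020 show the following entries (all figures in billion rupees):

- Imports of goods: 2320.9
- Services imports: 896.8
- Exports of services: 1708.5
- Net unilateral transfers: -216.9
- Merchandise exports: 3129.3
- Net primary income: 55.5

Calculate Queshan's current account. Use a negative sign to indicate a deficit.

1458.7

Goods balance = 3129.3 - 2320.9 = 808.4
Services balance = 1708.5 - 896.8 = 811.7
Trade balance (goods + services) = 808.4 + 811.7 = 1620.1
Net primary income = 55.5
Net secondary income = -216.9
Current account = 1620.1 + 55.5 + (-216.9) = 1458.7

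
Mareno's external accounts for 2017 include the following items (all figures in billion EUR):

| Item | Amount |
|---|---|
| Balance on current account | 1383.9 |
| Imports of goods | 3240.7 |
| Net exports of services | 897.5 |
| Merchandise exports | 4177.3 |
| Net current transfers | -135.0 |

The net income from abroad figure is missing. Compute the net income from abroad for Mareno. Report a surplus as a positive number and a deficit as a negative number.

-315.2

Current account = goods balance + services balance + net primary income + net secondary income
Sum of the known components = 1699.1
Net income from abroad = CA - (known components) = 1383.9 - 1699.1 = -315.2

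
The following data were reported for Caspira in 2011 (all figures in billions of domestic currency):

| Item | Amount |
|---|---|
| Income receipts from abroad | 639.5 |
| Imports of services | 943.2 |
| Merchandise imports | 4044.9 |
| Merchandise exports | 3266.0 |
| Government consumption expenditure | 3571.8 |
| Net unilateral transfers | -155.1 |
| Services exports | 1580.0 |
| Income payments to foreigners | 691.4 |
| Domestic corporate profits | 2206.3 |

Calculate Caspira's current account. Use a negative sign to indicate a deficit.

Goods balance = 3266.0 - 4044.9 = -778.9
Services balance = 1580.0 - 943.2 = 636.8
Trade balance (goods + services) = -778.9 + 636.8 = -142.1
Net primary income = 639.5 - 691.4 = -51.9
Net secondary income = -155.1
Current account = -142.1 + (-51.9) + (-155.1) = -349.1

-349.1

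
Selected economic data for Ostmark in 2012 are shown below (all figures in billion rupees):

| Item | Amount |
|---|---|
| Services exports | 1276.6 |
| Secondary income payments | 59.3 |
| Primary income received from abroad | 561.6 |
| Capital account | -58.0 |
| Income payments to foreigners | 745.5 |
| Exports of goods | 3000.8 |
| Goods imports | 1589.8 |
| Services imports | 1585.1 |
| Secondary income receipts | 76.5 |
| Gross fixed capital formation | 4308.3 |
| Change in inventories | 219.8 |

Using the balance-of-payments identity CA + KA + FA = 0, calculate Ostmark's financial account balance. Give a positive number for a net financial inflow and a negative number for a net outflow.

-877.8

Goods balance = 3000.8 - 1589.8 = 1411.0
Services balance = 1276.6 - 1585.1 = -308.5
Trade balance (goods + services) = 1411.0 + (-308.5) = 1102.5
Net primary income = 561.6 - 745.5 = -183.9
Net secondary income = 76.5 - 59.3 = 17.2
Current account = 1102.5 + (-183.9) + 17.2 = 935.8
Financial account = -(935.8 + (-58.0)) = -877.8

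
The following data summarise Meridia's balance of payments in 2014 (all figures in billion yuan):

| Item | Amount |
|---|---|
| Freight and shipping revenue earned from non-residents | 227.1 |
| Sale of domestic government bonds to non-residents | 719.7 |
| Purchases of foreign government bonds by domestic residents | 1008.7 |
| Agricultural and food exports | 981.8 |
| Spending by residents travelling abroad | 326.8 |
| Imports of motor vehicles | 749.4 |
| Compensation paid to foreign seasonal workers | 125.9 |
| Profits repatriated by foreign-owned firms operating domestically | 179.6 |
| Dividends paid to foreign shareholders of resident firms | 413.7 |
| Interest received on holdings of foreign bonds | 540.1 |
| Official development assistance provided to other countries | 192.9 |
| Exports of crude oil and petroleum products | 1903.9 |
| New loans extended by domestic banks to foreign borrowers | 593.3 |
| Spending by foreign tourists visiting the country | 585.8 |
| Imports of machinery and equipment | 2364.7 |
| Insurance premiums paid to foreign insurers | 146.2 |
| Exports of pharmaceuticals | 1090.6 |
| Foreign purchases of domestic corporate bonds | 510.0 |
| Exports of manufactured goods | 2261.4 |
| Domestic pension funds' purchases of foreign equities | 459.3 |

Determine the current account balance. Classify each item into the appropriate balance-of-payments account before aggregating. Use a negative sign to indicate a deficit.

3091.5

Goods: -749.4 + 981.8 + 1090.6 + 2261.4 + 1903.9 - 2364.7 = 3123.6
Services: -326.8 + 227.1 + 585.8 - 146.2 = 339.9
Primary income: -413.7 - 179.6 + 540.1 - 125.9 = -179.1
Secondary income: -192.9
Current account = 3123.6 + 339.9 + (-179.1) + (-192.9) = 3091.5
(Excluded from the current account — financial account: sale of domestic government bonds to non-residents 719.7, purchases of foreign government bonds by domestic residents 1008.7, new loans extended by domestic banks to foreign borrowers 593.3, foreign purchases of domestic corporate bonds 510.0, domestic pension funds' purchases of foreign equities 459.3.)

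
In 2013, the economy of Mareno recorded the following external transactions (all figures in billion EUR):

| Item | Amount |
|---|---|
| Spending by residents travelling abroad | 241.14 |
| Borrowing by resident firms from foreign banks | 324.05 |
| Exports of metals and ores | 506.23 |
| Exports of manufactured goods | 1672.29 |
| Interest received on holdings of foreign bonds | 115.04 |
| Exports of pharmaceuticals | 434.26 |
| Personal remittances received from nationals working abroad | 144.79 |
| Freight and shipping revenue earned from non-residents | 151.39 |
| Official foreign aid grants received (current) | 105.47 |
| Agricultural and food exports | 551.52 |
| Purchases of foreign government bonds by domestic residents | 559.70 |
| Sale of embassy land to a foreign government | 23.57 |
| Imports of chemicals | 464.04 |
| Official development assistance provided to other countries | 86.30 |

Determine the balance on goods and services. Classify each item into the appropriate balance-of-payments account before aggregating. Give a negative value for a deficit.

2610.51

Goods: -464.04 + 506.23 + 551.52 + 434.26 + 1672.29 = 2700.26
Services: 151.39 - 241.14 = -89.75
Trade balance = 2700.26 + (-89.75) = 2610.51
(Excluded from the trade balance — financial account: borrowing by resident firms from foreign banks 324.05, purchases of foreign government bonds by domestic residents 559.70; primary income: interest received on holdings of foreign bonds 115.04; secondary income: personal remittances received from nationals working abroad 144.79, official foreign aid grants received (current) 105.47, official development assistance provided to other countries 86.30; capital account: sale of embassy land to a foreign government 23.57.)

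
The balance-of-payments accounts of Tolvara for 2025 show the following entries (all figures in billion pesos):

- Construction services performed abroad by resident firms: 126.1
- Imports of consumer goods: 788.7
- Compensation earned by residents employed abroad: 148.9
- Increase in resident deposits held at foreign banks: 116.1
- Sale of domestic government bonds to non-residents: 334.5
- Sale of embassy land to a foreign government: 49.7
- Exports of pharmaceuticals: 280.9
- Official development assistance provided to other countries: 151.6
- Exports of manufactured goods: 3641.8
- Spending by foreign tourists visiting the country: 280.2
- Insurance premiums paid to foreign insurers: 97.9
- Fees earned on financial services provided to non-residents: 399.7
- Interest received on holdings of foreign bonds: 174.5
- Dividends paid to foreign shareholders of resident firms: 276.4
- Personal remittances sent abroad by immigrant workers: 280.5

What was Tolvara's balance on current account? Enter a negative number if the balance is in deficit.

3457.0

Goods: -788.7 + 3641.8 + 280.9 = 3134.0
Services: 126.1 + 399.7 + 280.2 - 97.9 = 708.1
Primary income: 148.9 - 276.4 + 174.5 = 47.0
Secondary income: -151.6 - 280.5 = -432.1
Current account = 3134.0 + 708.1 + 47.0 + (-432.1) = 3457.0
(Excluded from the current account — financial account: increase in resident deposits held at foreign banks 116.1, sale of domestic government bonds to non-residents 334.5; capital account: sale of embassy land to a foreign government 49.7.)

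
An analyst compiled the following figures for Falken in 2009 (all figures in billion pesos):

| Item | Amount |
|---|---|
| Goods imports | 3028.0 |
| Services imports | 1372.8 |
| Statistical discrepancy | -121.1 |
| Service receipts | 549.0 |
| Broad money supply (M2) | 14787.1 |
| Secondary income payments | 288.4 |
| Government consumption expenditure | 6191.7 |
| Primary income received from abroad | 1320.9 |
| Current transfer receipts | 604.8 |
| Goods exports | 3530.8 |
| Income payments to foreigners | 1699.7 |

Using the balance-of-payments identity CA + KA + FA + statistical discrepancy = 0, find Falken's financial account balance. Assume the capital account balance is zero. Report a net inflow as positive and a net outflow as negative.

Goods balance = 3530.8 - 3028.0 = 502.8
Services balance = 549.0 - 1372.8 = -823.8
Trade balance (goods + services) = 502.8 + (-823.8) = -321.0
Net primary income = 1320.9 - 1699.7 = -378.8
Net secondary income = 604.8 - 288.4 = 316.4
Current account = -321.0 + (-378.8) + 316.4 = -383.4
Financial account = -(-383.4 + (-121.1)) = 504.5

504.5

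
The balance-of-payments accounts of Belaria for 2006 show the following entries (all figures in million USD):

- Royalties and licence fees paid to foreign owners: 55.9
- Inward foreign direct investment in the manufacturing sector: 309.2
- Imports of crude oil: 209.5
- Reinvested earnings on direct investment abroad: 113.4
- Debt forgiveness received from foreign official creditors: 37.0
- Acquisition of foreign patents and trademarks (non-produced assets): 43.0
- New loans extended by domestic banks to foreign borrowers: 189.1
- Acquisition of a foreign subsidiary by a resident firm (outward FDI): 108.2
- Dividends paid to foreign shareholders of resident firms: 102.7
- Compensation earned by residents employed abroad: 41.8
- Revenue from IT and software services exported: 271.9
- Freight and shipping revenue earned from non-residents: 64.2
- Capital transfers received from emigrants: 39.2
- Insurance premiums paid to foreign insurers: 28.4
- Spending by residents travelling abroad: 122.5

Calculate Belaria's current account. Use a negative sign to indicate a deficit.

-27.7

Goods: -209.5
Services: -122.5 + 64.2 - 55.9 + 271.9 - 28.4 = 129.3
Primary income: 113.4 + 41.8 - 102.7 = 52.5
Current account = (-209.5) + 129.3 + 52.5 = -27.7
(Excluded from the current account — financial account: inward foreign direct investment in the manufacturing sector 309.2, new loans extended by domestic banks to foreign borrowers 189.1, acquisition of a foreign subsidiary by a resident firm (outward FDI) 108.2; capital account: debt forgiveness received from foreign official creditors 37.0, acquisition of foreign patents and trademarks (non-produced assets) 43.0, capital transfers received from emigrants 39.2.)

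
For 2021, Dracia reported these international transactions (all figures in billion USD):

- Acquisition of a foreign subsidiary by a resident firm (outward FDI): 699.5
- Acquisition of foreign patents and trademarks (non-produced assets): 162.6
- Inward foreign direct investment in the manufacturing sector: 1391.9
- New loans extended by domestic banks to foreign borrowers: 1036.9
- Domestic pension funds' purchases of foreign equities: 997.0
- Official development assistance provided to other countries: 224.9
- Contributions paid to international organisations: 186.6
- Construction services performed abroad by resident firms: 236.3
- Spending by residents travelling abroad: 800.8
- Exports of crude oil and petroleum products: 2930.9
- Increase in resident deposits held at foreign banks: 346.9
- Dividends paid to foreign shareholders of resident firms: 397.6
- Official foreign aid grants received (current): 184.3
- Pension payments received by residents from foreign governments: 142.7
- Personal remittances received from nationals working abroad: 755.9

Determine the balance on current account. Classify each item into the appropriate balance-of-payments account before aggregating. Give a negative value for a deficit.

2640.2

Goods: 2930.9
Services: -800.8 + 236.3 = -564.5
Primary income: -397.6
Secondary income: 142.7 + 755.9 - 186.6 + 184.3 - 224.9 = 671.4
Current account = 2930.9 + (-564.5) + (-397.6) + 671.4 = 2640.2
(Excluded from the current account — financial account: acquisition of a foreign subsidiary by a resident firm (outward FDI) 699.5, inward foreign direct investment in the manufacturing sector 1391.9, new loans extended by domestic banks to foreign borrowers 1036.9, domestic pension funds' purchases of foreign equities 997.0, increase in resident deposits held at foreign banks 346.9; capital account: acquisition of foreign patents and trademarks (non-produced assets) 162.6.)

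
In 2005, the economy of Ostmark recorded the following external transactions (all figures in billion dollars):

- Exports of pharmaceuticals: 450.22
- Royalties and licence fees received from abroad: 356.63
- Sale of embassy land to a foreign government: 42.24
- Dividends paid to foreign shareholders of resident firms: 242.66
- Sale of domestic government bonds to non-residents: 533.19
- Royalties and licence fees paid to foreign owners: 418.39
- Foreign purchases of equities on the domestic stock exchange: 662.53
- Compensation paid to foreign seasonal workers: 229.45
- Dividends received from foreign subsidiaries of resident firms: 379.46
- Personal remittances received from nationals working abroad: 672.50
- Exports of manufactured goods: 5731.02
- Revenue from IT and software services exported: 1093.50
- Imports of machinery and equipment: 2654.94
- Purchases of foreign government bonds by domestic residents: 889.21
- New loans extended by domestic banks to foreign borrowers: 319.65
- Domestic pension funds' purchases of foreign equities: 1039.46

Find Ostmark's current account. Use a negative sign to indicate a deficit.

5137.89

Goods: -2654.94 + 450.22 + 5731.02 = 3526.30
Services: 356.63 + 1093.50 - 418.39 = 1031.74
Primary income: -229.45 + 379.46 - 242.66 = -92.65
Secondary income: 672.50
Current account = 3526.30 + 1031.74 + (-92.65) + 672.50 = 5137.89
(Excluded from the current account — capital account: sale of embassy land to a foreign government 42.24; financial account: sale of domestic government bonds to non-residents 533.19, foreign purchases of equities on the domestic stock exchange 662.53, purchases of foreign government bonds by domestic residents 889.21, new loans extended by domestic banks to foreign borrowers 319.65, domestic pension funds' purchases of foreign equities 1039.46.)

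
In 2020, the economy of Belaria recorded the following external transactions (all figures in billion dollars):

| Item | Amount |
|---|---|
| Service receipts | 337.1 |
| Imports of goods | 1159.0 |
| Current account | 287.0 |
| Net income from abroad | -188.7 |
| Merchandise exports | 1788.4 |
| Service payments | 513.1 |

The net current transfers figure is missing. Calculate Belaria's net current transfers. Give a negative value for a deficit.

Current account = goods balance + services balance + net primary income + net secondary income
Sum of the known components = 264.7
Net current transfers = CA - (known components) = 287.0 - 264.7 = 22.3

22.3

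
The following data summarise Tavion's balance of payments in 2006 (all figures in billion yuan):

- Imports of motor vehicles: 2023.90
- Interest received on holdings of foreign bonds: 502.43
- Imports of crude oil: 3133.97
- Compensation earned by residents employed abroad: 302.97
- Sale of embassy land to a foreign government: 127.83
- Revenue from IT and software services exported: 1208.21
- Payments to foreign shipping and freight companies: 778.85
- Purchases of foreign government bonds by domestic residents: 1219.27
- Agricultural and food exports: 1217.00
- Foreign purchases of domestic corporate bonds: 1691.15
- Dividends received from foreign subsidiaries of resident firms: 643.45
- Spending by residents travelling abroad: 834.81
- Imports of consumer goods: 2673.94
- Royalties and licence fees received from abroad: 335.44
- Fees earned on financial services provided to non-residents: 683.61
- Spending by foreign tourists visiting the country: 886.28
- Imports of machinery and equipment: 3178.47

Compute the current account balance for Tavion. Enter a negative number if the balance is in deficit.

Goods: 1217.00 - 3178.47 - 3133.97 - 2673.94 - 2023.90 = -9793.28
Services: 1208.21 + 683.61 + 886.28 + 335.44 - 778.85 - 834.81 = 1499.88
Primary income: 502.43 + 302.97 + 643.45 = 1448.85
Current account = (-9793.28) + 1499.88 + 1448.85 = -6844.55
(Excluded from the current account — capital account: sale of embassy land to a foreign government 127.83; financial account: purchases of foreign government bonds by domestic residents 1219.27, foreign purchases of domestic corporate bonds 1691.15.)

-6844.55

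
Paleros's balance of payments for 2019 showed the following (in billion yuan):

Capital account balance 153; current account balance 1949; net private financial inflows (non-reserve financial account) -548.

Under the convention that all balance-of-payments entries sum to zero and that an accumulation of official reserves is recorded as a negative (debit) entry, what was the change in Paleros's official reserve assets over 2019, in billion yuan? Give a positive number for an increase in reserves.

Official reserve transactions balance = -(1949 + 153 + (-548)) = -1554
An accumulation of reserves is recorded as a debit (negative entry), so the change in the stock of reserves is the negative of that balance.
Change in official reserves = -(-1554) = 1554

1554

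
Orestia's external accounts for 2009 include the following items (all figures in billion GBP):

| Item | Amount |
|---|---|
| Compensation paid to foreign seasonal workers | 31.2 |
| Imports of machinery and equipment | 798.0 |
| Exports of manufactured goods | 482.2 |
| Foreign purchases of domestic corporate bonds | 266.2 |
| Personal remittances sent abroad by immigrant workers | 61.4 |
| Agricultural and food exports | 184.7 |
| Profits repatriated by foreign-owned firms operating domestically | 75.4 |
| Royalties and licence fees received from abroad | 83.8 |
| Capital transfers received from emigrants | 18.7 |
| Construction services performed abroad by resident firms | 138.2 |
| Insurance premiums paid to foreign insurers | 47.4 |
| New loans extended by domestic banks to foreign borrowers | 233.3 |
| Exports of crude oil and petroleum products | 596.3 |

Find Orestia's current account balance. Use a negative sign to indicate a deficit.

471.8

Goods: -798.0 + 482.2 + 184.7 + 596.3 = 465.2
Services: -47.4 + 83.8 + 138.2 = 174.6
Primary income: -31.2 - 75.4 = -106.6
Secondary income: -61.4
Current account = 465.2 + 174.6 + (-106.6) + (-61.4) = 471.8
(Excluded from the current account — financial account: foreign purchases of domestic corporate bonds 266.2, new loans extended by domestic banks to foreign borrowers 233.3; capital account: capital transfers received from emigrants 18.7.)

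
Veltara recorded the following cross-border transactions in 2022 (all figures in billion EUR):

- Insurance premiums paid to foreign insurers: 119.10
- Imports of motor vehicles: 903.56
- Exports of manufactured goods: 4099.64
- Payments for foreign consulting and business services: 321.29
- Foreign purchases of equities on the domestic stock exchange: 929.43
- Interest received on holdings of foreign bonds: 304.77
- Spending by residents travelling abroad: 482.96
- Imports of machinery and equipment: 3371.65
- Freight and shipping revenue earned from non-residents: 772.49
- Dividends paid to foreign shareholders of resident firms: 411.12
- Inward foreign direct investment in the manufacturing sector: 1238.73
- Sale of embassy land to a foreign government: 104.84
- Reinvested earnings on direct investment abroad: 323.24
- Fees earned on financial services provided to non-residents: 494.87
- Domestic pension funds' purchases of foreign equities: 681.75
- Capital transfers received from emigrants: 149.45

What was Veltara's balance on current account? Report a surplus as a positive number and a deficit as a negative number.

385.33

Goods: -3371.65 + 4099.64 - 903.56 = -175.57
Services: 772.49 - 482.96 - 119.10 + 494.87 - 321.29 = 344.01
Primary income: 323.24 + 304.77 - 411.12 = 216.89
Current account = (-175.57) + 344.01 + 216.89 = 385.33
(Excluded from the current account — financial account: foreign purchases of equities on the domestic stock exchange 929.43, inward foreign direct investment in the manufacturing sector 1238.73, domestic pension funds' purchases of foreign equities 681.75; capital account: sale of embassy land to a foreign government 104.84, capital transfers received from emigrants 149.45.)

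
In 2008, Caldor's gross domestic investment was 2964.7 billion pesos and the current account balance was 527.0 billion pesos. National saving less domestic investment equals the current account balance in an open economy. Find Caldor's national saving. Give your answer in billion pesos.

3491.7

S - I = CA (net lending to the rest of the world).
S = I + CA = 2964.7 + 527.0 = 3491.7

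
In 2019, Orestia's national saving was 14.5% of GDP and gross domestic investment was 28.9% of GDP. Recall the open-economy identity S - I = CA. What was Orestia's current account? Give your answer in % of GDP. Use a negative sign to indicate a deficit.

-14.4

S - I = CA (net lending to the rest of the world).
CA = S - I = 14.5 - 28.9 = -14.4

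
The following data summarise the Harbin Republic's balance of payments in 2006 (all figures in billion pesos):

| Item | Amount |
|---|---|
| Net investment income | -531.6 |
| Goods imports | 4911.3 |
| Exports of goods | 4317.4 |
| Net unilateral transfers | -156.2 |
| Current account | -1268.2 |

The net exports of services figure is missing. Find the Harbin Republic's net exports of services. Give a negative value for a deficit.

13.5

Current account = goods balance + services balance + net primary income + net secondary income
Sum of the known components = -1281.7
Net exports of services = CA - (known components) = -1268.2 - (-1281.7) = 13.5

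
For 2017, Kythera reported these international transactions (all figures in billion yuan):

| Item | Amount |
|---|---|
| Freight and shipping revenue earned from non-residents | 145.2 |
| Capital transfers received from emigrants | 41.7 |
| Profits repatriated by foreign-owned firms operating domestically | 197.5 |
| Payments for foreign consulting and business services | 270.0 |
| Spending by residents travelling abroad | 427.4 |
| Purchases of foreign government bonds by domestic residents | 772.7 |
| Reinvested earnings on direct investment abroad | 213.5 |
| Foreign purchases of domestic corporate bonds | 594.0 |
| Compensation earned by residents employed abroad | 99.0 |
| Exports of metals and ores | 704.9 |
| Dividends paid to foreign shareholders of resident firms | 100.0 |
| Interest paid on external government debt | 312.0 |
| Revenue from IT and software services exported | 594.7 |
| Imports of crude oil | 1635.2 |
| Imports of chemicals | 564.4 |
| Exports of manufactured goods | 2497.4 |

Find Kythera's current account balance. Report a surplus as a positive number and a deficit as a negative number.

748.2

Goods: -1635.2 - 564.4 + 2497.4 + 704.9 = 1002.7
Services: -427.4 + 594.7 + 145.2 - 270.0 = 42.5
Primary income: -197.5 + 99.0 + 213.5 - 312.0 - 100.0 = -297.0
Current account = 1002.7 + 42.5 + (-297.0) = 748.2
(Excluded from the current account — capital account: capital transfers received from emigrants 41.7; financial account: purchases of foreign government bonds by domestic residents 772.7, foreign purchases of domestic corporate bonds 594.0.)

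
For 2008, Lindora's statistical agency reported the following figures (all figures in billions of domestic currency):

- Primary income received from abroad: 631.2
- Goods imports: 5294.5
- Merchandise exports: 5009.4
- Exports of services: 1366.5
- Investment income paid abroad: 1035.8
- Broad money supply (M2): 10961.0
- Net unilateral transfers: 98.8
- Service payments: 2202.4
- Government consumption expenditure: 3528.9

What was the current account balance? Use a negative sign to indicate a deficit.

Goods balance = 5009.4 - 5294.5 = -285.1
Services balance = 1366.5 - 2202.4 = -835.9
Trade balance (goods + services) = -285.1 + (-835.9) = -1121.0
Net primary income = 631.2 - 1035.8 = -404.6
Net secondary income = 98.8
Current account = -1121.0 + (-404.6) + 98.8 = -1426.8

-1426.8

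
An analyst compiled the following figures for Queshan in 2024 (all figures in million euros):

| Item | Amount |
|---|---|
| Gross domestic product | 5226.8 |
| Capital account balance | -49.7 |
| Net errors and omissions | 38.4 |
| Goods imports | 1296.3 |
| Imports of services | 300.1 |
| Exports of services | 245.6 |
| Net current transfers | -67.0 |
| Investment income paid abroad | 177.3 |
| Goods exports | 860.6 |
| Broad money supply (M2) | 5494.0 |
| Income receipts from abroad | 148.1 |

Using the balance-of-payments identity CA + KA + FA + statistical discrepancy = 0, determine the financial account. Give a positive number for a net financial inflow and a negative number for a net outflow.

Goods balance = 860.6 - 1296.3 = -435.7
Services balance = 245.6 - 300.1 = -54.5
Trade balance (goods + services) = -435.7 + (-54.5) = -490.2
Net primary income = 148.1 - 177.3 = -29.2
Net secondary income = -67.0
Current account = -490.2 + (-29.2) + (-67.0) = -586.4
Financial account = -(-586.4 + (-49.7) + 38.4) = 597.7

597.7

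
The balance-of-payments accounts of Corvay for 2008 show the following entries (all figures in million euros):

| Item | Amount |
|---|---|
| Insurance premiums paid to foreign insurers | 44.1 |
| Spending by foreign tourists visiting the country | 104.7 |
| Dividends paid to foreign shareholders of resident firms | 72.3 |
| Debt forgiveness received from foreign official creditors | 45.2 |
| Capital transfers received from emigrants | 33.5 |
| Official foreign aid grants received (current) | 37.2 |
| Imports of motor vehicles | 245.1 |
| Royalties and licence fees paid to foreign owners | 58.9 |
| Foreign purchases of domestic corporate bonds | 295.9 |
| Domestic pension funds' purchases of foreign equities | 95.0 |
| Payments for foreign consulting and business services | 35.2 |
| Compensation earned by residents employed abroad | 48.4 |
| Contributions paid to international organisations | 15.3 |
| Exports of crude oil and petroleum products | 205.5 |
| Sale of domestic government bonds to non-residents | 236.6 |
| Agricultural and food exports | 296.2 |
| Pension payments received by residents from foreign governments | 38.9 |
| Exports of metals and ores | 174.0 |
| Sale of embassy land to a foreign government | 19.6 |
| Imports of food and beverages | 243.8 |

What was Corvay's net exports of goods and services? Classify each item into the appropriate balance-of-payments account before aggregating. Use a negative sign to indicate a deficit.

153.3

Goods: 174.0 - 243.8 + 205.5 + 296.2 - 245.1 = 186.8
Services: -35.2 - 44.1 + 104.7 - 58.9 = -33.5
Trade balance = 186.8 + (-33.5) = 153.3
(Excluded from the trade balance — primary income: dividends paid to foreign shareholders of resident firms 72.3, compensation earned by residents employed abroad 48.4; capital account: debt forgiveness received from foreign official creditors 45.2, capital transfers received from emigrants 33.5, sale of embassy land to a foreign government 19.6; secondary income: official foreign aid grants received (current) 37.2, contributions paid to international organisations 15.3, pension payments received by residents from foreign governments 38.9; financial account: foreign purchases of domestic corporate bonds 295.9, domestic pension funds' purchases of foreign equities 95.0, sale of domestic government bonds to non-residents 236.6.)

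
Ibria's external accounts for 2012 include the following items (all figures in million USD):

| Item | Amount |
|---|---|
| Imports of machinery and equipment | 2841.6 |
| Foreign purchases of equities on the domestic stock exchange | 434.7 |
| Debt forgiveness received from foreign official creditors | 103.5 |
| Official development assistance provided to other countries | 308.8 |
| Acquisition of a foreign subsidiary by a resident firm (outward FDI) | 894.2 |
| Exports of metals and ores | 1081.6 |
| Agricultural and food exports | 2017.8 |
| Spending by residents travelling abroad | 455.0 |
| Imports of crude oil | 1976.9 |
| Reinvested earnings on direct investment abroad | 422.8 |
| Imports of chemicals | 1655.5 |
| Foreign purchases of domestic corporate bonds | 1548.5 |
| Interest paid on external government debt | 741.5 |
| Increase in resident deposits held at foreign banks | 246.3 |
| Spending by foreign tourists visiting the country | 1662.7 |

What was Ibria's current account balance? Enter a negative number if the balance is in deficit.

-2794.4

Goods: -1655.5 - 1976.9 + 2017.8 - 2841.6 + 1081.6 = -3374.6
Services: 1662.7 - 455.0 = 1207.7
Primary income: -741.5 + 422.8 = -318.7
Secondary income: -308.8
Current account = (-3374.6) + 1207.7 + (-318.7) + (-308.8) = -2794.4
(Excluded from the current account — financial account: foreign purchases of equities on the domestic stock exchange 434.7, acquisition of a foreign subsidiary by a resident firm (outward FDI) 894.2, foreign purchases of domestic corporate bonds 1548.5, increase in resident deposits held at foreign banks 246.3; capital account: debt forgiveness received from foreign official creditors 103.5.)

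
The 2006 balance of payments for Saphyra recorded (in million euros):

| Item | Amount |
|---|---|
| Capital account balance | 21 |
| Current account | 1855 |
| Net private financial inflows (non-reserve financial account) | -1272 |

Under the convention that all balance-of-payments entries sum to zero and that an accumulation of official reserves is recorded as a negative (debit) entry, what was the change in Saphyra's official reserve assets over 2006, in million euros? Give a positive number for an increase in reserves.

604

Official reserve transactions balance = -(1855 + 21 + (-1272)) = -604
An accumulation of reserves is recorded as a debit (negative entry), so the change in the stock of reserves is the negative of that balance.
Change in official reserves = -(-604) = 604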